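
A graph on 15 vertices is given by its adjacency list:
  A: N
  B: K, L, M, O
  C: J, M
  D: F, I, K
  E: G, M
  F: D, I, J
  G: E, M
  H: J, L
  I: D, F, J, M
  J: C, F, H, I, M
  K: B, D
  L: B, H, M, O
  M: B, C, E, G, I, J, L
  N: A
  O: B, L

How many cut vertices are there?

Removing M increases the component count from 2 to 3, so M is a cut vertex.
By contrast removing N leaves 2 components; it is not a cut vertex. No other vertex is a cut vertex either.

1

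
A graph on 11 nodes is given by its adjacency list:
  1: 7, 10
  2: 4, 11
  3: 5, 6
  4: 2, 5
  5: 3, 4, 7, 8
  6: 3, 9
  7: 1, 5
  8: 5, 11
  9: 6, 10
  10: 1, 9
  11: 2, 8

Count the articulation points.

Removing 5 increases the component count from 1 to 2, so 5 is a cut vertex.
By contrast removing 3 leaves 1 component; it is not a cut vertex. No other vertex is a cut vertex either.

1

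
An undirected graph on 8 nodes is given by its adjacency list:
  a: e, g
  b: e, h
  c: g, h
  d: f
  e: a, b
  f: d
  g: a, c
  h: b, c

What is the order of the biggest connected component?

6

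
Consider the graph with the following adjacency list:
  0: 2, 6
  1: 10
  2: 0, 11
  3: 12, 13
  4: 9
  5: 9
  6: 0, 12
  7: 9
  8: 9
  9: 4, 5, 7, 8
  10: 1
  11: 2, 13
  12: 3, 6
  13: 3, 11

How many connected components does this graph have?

Starting from 1 we can reach 1, 10. That is one component of size 2.
Starting from 4 we can reach 4, 5, 7, 8, 9. That is one component of size 5.
Starting from 0 we can reach 0, 2, 3, 6, 11, 12, 13. That is one component of size 7.
Total: 3 components.

3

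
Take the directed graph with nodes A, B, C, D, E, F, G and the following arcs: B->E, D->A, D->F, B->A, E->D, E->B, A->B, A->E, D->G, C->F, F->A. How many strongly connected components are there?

{A, B, D, E, F} are all mutually reachable — one SCC of size 5.
{C} is an SCC by itself.
{G} is an SCC by itself.
That gives 3 strongly connected components.

3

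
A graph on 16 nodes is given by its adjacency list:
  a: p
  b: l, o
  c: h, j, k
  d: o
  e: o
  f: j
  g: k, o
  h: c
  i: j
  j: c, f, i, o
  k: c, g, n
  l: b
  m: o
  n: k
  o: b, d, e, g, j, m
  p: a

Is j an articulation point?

Yes

Deleting j raises the number of components from 2 to 4, so j is a cut vertex.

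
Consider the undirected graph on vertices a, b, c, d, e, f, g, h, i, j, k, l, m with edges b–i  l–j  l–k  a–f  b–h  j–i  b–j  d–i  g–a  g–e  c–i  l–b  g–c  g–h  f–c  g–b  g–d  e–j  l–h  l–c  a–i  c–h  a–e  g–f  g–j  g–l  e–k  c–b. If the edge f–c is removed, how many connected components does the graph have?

f and c are still connected via f-g-c, so the component count stays at 2.

2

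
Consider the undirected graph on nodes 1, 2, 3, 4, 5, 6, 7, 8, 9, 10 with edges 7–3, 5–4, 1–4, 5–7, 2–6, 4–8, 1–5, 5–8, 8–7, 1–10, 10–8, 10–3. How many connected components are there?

3

9 is isolated — a component by itself.
Starting from 2 we can reach 2, 6. That is one component of size 2.
Starting from 1 we can reach 1, 3, 4, 5, 7, 8, 10. That is one component of size 7.
Total: 3 components.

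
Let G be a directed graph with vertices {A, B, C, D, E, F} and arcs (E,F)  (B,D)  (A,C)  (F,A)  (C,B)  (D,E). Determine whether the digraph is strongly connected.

From C we can reach every vertex (A, B, C, D, E, F), and every vertex can reach C (A, B, C, D, E, F). So the whole graph is one strongly connected component.

Yes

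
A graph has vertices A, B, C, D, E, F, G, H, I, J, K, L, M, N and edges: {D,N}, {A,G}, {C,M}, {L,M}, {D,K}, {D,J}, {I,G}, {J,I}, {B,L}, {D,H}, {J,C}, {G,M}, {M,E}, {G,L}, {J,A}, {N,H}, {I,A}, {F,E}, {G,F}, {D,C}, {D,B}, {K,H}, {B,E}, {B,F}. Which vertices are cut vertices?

Removing D increases the component count from 1 to 2, so D is a cut vertex.
By contrast removing B leaves 1 component; it is not a cut vertex. No other vertex is a cut vertex either.

D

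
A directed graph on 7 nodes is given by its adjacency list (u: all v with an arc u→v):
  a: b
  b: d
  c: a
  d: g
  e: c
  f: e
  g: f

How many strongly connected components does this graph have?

{a, b, c, d, e, f, g} are all mutually reachable — one SCC of size 7.
That gives 1 strongly connected component.

1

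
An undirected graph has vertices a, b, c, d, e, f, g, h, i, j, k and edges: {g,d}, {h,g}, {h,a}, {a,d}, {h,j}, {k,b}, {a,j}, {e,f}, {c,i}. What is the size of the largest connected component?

5

Starting from e we can reach e, f. That is one component of size 2.
Starting from b we can reach b, k. That is one component of size 2.
Starting from c we can reach c, i. That is one component of size 2.
Starting from a we can reach a, d, g, h, j. That is one component of size 5.
The largest has 5 vertices.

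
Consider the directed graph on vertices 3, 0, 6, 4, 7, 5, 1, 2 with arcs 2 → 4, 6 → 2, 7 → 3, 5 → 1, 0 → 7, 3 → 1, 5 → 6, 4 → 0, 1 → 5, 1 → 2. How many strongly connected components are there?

{0, 1, 2, 3, 4, 5, 6, 7} are all mutually reachable — one SCC of size 8.
That gives 1 strongly connected component.

1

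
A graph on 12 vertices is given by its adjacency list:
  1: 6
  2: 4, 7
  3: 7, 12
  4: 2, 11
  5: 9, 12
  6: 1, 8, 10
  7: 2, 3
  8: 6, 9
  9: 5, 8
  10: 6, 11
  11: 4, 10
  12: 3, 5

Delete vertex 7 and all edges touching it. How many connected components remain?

1

With 7 gone, the remaining components are: {1, 2, 3, 4, 5, 6, 8, 9, 10, 11, 12}.
That is 1 component.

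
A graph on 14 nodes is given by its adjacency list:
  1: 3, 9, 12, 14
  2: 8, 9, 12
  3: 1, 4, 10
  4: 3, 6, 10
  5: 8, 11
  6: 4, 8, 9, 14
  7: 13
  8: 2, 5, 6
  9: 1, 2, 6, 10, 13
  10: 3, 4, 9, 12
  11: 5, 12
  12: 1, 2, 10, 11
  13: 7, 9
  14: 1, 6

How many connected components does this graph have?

Starting from 1 we can reach 1, 2, 3, 4, 5, 6, 7, 8, 9, 10, 11, 12, 13, 14. That is one component of size 14.
Total: 1 component.

1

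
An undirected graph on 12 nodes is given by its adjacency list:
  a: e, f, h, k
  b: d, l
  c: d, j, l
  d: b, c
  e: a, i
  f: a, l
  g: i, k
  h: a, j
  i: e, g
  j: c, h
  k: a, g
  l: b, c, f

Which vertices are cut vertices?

a

Removing a increases the component count from 1 to 2, so a is a cut vertex.
By contrast removing g leaves 1 component; it is not a cut vertex. No other vertex is a cut vertex either.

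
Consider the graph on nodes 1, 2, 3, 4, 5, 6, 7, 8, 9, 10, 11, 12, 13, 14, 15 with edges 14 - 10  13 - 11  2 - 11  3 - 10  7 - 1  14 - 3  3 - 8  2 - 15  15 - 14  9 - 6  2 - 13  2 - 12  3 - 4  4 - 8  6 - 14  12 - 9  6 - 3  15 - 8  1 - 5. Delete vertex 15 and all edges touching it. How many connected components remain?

With 15 gone, the remaining components are: {1, 5, 7}; {2, 3, 4, 6, 8, 9, 10, 11, 12, 13, 14}.
That is 2 components.

2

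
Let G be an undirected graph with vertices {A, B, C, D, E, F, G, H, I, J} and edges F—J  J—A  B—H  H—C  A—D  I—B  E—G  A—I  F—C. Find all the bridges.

A-D, E-G

The edges on the cycle F-J-A-I-B-H-C-F are not bridges since each lies on that cycle.
But removing E—G disconnects E from G; removing A—D disconnects A from D — these are bridges.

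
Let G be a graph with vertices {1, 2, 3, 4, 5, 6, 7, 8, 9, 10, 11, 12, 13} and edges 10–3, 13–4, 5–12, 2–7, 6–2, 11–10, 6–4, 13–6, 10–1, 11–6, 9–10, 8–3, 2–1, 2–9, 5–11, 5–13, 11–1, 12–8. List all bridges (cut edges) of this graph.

The edges on the cycle 11-6-2-9-10-1-11 are not bridges since each lies on that cycle.
But removing 7–2 disconnects 7 from 2 — this is a bridge.

2-7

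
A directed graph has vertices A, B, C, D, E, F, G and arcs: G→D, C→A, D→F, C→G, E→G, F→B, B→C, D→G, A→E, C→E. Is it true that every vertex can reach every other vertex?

From G we can reach every vertex (A, B, C, D, E, F, G), and every vertex can reach G (A, B, C, D, E, F, G). So the whole graph is one strongly connected component.

Yes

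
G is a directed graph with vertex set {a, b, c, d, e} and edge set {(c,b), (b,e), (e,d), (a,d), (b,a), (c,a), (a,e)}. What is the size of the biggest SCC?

{d} is an SCC by itself.
{c} is an SCC by itself.
{e} is an SCC by itself.
{a} is an SCC by itself.
{b} is an SCC by itself.
The largest has 1 vertex.

1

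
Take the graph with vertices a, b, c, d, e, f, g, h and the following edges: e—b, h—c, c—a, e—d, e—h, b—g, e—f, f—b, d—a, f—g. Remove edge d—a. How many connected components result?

d and a are still connected via d-e-h-c-a, so the component count stays at 1.

1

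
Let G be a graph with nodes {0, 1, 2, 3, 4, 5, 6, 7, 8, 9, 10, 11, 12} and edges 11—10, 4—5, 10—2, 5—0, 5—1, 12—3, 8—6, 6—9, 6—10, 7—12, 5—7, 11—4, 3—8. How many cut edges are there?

4

The edges on the cycle 11-4-5-7-12-3-8-6-10-11 are not bridges since each lies on that cycle.
But removing 10—2 disconnects 10 from 2; removing 9—6 disconnects 9 from 6; removing 5—0 disconnects 5 from 0; removing 5—1 disconnects 5 from 1 — these are bridges.
That makes 4 bridges.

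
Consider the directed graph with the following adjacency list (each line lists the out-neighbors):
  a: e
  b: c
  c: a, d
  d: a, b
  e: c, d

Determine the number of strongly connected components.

1

{a, b, c, d, e} are all mutually reachable — one SCC of size 5.
That gives 1 strongly connected component.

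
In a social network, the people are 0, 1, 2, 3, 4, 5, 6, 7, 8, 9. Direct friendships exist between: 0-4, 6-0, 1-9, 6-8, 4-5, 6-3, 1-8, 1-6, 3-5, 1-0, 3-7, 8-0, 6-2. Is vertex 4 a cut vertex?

No

Deleting 4 leaves 1 component (was 1) (its neighbors 0, 5 remain connected to each other), so 4 is not a cut vertex.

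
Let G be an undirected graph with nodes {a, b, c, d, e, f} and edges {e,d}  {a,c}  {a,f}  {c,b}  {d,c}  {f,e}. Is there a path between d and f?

From d we can reach a, b, c, d, e, f, which includes f.

Yes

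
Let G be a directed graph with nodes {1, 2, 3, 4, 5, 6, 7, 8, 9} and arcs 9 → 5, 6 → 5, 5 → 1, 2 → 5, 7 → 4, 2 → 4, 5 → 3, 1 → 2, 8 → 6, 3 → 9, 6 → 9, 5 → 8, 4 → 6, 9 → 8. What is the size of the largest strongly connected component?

8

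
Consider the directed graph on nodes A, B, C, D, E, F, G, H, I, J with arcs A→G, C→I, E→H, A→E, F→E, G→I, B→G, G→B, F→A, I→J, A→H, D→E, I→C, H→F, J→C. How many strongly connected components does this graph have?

4

{A, E, F, H} are all mutually reachable — one SCC of size 4.
{C, I, J} are all mutually reachable — one SCC of size 3.
{B, G} are all mutually reachable — one SCC of size 2.
{D} is an SCC by itself.
That gives 4 strongly connected components.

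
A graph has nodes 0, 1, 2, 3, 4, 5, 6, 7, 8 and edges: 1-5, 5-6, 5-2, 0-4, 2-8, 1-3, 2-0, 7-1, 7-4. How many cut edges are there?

3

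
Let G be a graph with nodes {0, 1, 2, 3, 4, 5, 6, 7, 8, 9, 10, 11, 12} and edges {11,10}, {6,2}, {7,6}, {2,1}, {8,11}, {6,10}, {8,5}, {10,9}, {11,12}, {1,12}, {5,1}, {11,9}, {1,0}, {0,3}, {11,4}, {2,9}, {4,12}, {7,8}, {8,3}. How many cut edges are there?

The edges on the cycle 7-8-5-1-2-6-7 are not bridges since each lies on that cycle.
Every edge lies on some cycle, so there are no bridges.

0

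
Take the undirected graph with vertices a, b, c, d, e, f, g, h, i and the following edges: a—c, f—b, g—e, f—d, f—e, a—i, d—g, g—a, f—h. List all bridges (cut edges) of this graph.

a-c, a-g, a-i, b-f, f-h

The edges on the cycle f-d-g-e-f are not bridges since each lies on that cycle.
But removing a—c disconnects a from c; removing f—h disconnects f from h; removing g—a disconnects g from a; removing f—b disconnects f from b — these are bridges.
In total 5 edges are bridges.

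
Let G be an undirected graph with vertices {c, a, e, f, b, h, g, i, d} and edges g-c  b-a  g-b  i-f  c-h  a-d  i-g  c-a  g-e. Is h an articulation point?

No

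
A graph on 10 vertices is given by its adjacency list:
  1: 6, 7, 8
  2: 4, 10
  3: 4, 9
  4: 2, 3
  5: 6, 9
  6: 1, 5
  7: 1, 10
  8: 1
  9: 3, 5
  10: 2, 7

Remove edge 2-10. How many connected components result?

1

2 and 10 are still connected via 2-4-3-9-5-6-1-7-10, so the component count stays at 1.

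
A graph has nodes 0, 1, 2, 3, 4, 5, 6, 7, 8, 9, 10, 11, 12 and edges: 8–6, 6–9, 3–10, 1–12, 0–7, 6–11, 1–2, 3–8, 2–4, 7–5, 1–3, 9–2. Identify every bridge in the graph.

0-7, 1-12, 10-3, 11-6, 2-4, 5-7

The edges on the cycle 1-3-8-6-9-2-1 are not bridges since each lies on that cycle.
But removing 7–5 disconnects 7 from 5; removing 6–11 disconnects 6 from 11; removing 10–3 disconnects 10 from 3; removing 0–7 disconnects 0 from 7 — these are bridges.
In total 6 edges are bridges.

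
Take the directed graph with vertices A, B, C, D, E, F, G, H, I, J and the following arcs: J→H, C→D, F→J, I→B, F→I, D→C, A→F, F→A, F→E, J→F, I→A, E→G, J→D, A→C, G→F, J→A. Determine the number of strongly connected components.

{A, E, F, G, I, J} are all mutually reachable — one SCC of size 6.
{C, D} are all mutually reachable — one SCC of size 2.
{B} is an SCC by itself.
{H} is an SCC by itself.
That gives 4 strongly connected components.

4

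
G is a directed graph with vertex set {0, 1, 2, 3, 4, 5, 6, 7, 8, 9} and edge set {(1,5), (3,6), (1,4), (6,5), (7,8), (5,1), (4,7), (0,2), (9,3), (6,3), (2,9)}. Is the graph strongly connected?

No

There is no directed path from 3 to 9, so the graph is not strongly connected.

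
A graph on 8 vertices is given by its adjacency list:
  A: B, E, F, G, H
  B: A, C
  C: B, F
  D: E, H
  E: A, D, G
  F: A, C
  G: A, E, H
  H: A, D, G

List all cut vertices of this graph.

A

Removing A increases the component count from 1 to 2, so A is a cut vertex.
By contrast removing H leaves 1 component; it is not a cut vertex. No other vertex is a cut vertex either.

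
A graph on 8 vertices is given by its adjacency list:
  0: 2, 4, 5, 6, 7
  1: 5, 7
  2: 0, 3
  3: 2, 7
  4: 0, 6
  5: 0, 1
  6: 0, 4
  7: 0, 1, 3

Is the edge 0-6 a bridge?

After removing 0-6, the path 0-4-6 still connects them, so the edge is not a bridge.

No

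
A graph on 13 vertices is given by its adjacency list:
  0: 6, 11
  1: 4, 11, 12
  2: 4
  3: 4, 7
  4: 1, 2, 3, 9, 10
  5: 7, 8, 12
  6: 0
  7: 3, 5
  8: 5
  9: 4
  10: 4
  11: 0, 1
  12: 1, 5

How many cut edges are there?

7

The edges on the cycle 4-3-7-5-12-1-4 are not bridges since each lies on that cycle.
But removing 0-6 disconnects 0 from 6; removing 8-5 disconnects 8 from 5; removing 1-11 disconnects 1 from 11; removing 4-9 disconnects 4 from 9 — these are bridges.
In total 7 edges are bridges.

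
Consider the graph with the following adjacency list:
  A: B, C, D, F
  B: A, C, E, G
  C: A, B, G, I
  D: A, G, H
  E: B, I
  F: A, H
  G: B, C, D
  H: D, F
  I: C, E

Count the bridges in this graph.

The edges on the cycle G-D-H-F-A-B-G are not bridges since each lies on that cycle.
Every edge lies on some cycle, so there are no bridges.

0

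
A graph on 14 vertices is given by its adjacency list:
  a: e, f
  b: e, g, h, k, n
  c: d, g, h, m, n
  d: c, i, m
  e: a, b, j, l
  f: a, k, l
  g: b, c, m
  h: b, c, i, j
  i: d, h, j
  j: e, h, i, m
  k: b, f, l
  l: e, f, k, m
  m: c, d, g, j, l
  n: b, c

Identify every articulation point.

Removing l, for instance, still leaves 1 component. No single vertex removal increases the component count — the graph has no articulation points.

none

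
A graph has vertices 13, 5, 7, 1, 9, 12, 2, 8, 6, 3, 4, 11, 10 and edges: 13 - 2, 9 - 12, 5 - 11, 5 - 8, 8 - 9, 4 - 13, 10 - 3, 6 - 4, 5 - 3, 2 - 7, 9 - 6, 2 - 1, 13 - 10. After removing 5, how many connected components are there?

2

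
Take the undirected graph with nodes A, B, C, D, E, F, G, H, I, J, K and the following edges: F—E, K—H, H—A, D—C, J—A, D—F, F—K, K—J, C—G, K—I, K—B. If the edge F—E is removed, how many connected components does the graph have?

2

Before removal there is 1 component.
F—E is a bridge — removing it separates F's side from E's side.
After removal: 2 components.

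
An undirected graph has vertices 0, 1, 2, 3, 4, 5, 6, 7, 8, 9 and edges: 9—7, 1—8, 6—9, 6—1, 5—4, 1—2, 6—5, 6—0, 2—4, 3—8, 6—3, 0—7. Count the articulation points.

1

Removing 6 increases the component count from 1 to 2, so 6 is a cut vertex.
By contrast removing 5 leaves 1 component; it is not a cut vertex. No other vertex is a cut vertex either.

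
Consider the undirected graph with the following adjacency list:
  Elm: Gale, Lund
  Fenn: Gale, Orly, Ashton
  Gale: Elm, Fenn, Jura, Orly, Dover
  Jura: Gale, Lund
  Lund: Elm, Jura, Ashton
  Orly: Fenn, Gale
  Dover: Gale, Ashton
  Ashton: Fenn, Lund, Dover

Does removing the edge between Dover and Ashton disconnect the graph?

No

After removing Dover-Ashton, the path Dover-Gale-Fenn-Ashton still connects them, so the edge is not a bridge.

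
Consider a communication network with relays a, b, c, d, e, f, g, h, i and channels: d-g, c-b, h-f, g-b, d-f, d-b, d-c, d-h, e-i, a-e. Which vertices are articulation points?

d, e

Removing d increases the component count from 2 to 3, so d is a cut vertex.
Removing e increases the component count from 2 to 3, so e is a cut vertex.
By contrast removing a leaves 2 components; it is not a cut vertex. No other vertex is a cut vertex either.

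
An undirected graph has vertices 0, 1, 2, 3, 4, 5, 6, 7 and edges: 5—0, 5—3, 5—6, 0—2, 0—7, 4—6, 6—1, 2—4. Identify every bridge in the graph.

The edges on the cycle 5-0-2-4-6-5 are not bridges since each lies on that cycle.
But removing 0—7 disconnects 0 from 7; removing 5—3 disconnects 5 from 3; removing 6—1 disconnects 6 from 1 — these are bridges.

0-7, 1-6, 3-5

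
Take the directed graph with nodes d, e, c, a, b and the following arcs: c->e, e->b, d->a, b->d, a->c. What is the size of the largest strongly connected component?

{a, b, c, d, e} are all mutually reachable — one SCC of size 5.
The largest has 5 vertices.

5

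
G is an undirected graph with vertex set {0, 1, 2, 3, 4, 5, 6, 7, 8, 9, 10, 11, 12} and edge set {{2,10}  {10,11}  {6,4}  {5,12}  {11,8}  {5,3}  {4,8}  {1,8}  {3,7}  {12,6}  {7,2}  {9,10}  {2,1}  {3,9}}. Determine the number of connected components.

2

0 is isolated — a component by itself.
Starting from 1 we can reach 1, 2, 3, 4, 5, 6, 7, 8, 9, 10, 11, 12. That is one component of size 12.
Total: 2 components.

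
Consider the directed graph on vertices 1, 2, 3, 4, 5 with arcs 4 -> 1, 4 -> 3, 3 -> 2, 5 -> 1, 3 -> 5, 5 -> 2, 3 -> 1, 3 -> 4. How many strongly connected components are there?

4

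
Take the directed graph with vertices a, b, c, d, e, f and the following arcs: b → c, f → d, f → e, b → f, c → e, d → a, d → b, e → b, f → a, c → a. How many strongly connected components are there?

{b, c, d, e, f} are all mutually reachable — one SCC of size 5.
{a} is an SCC by itself.
That gives 2 strongly connected components.

2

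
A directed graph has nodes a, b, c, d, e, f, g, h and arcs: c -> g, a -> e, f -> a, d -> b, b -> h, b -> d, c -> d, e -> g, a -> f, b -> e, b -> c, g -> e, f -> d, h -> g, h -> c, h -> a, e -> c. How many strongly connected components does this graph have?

{a, b, c, d, e, f, g, h} are all mutually reachable — one SCC of size 8.
That gives 1 strongly connected component.

1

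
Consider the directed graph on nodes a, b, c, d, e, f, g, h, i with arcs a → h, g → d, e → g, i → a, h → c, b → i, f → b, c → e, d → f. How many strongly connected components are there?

{a, b, c, d, e, f, g, h, i} are all mutually reachable — one SCC of size 9.
That gives 1 strongly connected component.

1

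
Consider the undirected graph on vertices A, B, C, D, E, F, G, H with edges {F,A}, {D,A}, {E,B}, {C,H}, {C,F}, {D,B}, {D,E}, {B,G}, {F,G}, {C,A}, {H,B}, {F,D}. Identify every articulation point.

Removing G, for instance, still leaves 1 component. No single vertex removal increases the component count — the graph has no articulation points.

none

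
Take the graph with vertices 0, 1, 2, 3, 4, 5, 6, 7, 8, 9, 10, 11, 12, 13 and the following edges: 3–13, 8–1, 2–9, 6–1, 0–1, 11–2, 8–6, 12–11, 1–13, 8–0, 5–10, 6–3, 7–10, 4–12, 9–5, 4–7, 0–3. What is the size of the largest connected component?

Starting from 0 we can reach 0, 1, 3, 6, 8, 13. That is one component of size 6.
Starting from 2 we can reach 2, 4, 5, 7, 9, 10, 11, 12. That is one component of size 8.
The largest has 8 vertices.

8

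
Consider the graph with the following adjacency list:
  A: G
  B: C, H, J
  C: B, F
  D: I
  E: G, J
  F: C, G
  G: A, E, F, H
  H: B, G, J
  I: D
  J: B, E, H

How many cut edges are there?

The edges on the cycle B-J-E-G-H-B are not bridges since each lies on that cycle.
But removing D-I disconnects D from I; removing A-G disconnects A from G — these are bridges.
That makes 2 bridges.

2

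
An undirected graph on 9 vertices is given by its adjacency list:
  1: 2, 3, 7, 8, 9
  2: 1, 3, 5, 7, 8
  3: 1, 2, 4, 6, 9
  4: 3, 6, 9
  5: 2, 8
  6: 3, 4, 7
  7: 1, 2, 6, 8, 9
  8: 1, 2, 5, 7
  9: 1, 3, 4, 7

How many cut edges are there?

0

The edges on the cycle 6-7-9-4-6 are not bridges since each lies on that cycle.
Every edge lies on some cycle, so there are no bridges.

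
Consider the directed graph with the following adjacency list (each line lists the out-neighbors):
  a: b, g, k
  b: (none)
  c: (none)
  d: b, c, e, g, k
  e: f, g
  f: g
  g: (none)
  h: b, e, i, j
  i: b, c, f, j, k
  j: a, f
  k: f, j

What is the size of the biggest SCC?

3

{a, j, k} are all mutually reachable — one SCC of size 3.
{d} is an SCC by itself.
{g} is an SCC by itself.
{i} is an SCC by itself.
{b} is an SCC by itself.
(and 4 more singleton SCCs)
The largest has 3 vertices.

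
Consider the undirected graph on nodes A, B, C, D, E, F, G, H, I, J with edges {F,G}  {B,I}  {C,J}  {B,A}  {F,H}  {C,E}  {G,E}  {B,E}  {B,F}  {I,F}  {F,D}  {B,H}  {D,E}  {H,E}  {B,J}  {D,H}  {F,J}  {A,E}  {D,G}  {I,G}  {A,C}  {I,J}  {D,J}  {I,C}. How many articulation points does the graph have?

0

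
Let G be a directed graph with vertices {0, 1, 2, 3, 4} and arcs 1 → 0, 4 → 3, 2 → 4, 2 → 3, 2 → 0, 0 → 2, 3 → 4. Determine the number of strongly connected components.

3

{0, 2} are all mutually reachable — one SCC of size 2.
{3, 4} are all mutually reachable — one SCC of size 2.
{1} is an SCC by itself.
That gives 3 strongly connected components.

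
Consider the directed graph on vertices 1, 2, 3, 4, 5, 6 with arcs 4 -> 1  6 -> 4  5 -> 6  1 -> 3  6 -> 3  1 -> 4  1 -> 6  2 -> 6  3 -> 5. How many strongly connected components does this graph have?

2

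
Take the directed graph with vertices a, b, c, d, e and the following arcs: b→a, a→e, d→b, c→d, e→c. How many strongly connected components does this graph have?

1

{a, b, c, d, e} are all mutually reachable — one SCC of size 5.
That gives 1 strongly connected component.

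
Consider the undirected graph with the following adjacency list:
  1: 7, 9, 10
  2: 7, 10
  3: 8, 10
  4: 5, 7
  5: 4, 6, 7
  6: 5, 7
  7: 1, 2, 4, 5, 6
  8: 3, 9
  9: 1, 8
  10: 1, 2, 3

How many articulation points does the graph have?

Removing 7 increases the component count from 1 to 2, so 7 is a cut vertex.
By contrast removing 1 leaves 1 component; it is not a cut vertex. No other vertex is a cut vertex either.

1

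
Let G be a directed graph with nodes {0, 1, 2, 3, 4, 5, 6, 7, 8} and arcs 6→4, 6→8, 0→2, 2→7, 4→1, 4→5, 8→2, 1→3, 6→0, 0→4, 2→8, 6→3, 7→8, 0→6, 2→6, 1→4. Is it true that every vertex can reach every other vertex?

There is no directed path from 1 to 2, so the graph is not strongly connected.

No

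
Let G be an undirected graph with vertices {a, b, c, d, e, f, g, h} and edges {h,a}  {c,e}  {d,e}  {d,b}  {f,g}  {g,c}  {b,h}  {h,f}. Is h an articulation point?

Deleting h raises the number of components from 1 to 2, so h is a cut vertex.

Yes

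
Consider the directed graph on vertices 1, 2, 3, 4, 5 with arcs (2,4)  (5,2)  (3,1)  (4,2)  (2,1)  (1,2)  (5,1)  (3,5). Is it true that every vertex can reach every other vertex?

There is no directed path from 4 to 3, so the graph is not strongly connected.

No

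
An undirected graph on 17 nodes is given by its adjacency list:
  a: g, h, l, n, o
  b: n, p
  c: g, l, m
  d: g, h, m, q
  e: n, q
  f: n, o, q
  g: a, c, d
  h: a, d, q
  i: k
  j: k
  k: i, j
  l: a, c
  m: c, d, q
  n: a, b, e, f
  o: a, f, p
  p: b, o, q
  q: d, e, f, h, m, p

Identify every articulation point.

k

Removing k increases the component count from 2 to 3, so k is a cut vertex.
By contrast removing a leaves 2 components; it is not a cut vertex. No other vertex is a cut vertex either.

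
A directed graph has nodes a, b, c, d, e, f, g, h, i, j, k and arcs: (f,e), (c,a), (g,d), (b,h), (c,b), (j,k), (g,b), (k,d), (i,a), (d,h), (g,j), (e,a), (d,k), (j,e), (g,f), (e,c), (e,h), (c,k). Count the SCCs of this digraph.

{d, k} are all mutually reachable — one SCC of size 2.
{b} is an SCC by itself.
{c} is an SCC by itself.
{j} is an SCC by itself.
{i} is an SCC by itself.
(and 5 more singleton SCCs)
That gives 10 strongly connected components.

10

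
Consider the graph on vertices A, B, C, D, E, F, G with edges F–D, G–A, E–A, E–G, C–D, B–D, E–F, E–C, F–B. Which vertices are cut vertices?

E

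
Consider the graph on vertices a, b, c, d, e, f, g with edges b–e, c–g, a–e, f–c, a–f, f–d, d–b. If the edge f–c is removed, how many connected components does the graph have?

2

Before removal there is 1 component.
f–c is a bridge — removing it separates f's side from c's side.
After removal: 2 components.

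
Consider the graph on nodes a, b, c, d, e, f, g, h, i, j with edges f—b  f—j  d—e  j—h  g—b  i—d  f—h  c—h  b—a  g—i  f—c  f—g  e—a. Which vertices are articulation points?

f

Removing f increases the component count from 1 to 2, so f is a cut vertex.
By contrast removing g leaves 1 component; it is not a cut vertex. No other vertex is a cut vertex either.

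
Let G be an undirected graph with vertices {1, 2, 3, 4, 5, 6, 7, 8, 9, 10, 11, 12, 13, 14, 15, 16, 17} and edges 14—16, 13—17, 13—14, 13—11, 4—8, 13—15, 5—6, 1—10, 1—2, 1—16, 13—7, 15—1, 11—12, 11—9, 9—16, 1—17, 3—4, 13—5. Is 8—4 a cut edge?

Removing 8—4 leaves no path between 8 and 4: the component count goes from 2 to 3. So it is a bridge.

Yes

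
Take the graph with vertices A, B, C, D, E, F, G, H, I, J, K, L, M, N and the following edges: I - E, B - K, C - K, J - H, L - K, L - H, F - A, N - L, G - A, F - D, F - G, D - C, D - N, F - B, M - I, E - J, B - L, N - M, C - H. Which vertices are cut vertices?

F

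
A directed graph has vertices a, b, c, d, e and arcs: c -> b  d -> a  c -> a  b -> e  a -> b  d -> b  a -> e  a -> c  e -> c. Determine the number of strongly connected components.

2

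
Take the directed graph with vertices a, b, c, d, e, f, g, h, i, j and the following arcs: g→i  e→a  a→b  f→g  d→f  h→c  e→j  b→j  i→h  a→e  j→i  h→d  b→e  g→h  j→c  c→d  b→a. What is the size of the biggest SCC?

{c, d, f, g, h, i} are all mutually reachable — one SCC of size 6.
{a, b, e} are all mutually reachable — one SCC of size 3.
{j} is an SCC by itself.
The largest has 6 vertices.

6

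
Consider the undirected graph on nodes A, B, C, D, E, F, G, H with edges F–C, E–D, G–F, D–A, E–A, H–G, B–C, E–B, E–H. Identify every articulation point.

E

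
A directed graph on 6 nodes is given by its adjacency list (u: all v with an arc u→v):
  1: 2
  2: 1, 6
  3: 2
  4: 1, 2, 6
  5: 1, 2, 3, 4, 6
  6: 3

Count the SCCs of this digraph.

{1, 2, 3, 6} are all mutually reachable — one SCC of size 4.
{4} is an SCC by itself.
{5} is an SCC by itself.
That gives 3 strongly connected components.

3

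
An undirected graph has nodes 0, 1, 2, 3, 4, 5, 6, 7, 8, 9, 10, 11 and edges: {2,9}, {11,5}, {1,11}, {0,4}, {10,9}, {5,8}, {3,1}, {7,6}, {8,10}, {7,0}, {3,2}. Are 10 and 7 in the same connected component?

The component containing 10 is {1, 2, 3, 5, 8, 9, 10, 11}, and 7 is not in it.

No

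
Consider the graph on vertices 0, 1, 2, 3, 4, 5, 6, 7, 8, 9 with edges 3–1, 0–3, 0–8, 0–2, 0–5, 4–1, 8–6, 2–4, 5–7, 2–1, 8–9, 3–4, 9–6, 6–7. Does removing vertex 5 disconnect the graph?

No

Deleting 5 leaves 1 component (was 1) (its neighbors 0, 7 remain connected to each other), so 5 is not a cut vertex.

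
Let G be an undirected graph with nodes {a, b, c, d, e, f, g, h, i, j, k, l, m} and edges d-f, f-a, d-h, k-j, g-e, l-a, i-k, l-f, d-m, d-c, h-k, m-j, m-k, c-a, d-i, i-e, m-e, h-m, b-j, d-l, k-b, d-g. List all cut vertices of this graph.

d

Removing d increases the component count from 1 to 2, so d is a cut vertex.
By contrast removing l leaves 1 component; it is not a cut vertex. No other vertex is a cut vertex either.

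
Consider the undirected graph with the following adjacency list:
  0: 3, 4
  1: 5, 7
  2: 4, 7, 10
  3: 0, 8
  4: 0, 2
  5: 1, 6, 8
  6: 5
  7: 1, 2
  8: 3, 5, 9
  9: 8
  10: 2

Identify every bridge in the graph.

The edges on the cycle 2-4-0-3-8-5-1-7-2 are not bridges since each lies on that cycle.
But removing 9-8 disconnects 9 from 8; removing 6-5 disconnects 6 from 5; removing 2-10 disconnects 2 from 10 — these are bridges.

10-2, 5-6, 8-9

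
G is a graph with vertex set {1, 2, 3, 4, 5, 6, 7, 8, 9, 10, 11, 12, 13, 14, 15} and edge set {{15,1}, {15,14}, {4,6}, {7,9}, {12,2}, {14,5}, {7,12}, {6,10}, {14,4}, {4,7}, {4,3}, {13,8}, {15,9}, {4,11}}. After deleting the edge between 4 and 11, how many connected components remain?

3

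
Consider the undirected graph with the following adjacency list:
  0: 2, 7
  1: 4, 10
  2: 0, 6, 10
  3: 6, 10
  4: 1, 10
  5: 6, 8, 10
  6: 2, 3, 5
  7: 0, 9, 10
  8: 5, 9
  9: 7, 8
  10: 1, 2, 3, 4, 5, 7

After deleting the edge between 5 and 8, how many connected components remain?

5 and 8 are still connected via 5-10-7-9-8, so the component count stays at 1.

1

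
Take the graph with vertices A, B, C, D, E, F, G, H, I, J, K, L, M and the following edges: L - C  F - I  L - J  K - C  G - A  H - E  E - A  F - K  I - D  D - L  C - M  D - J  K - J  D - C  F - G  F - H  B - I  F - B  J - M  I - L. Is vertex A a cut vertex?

No

Deleting A leaves 1 component (was 1) (its neighbors E, G remain connected to each other), so A is not a cut vertex.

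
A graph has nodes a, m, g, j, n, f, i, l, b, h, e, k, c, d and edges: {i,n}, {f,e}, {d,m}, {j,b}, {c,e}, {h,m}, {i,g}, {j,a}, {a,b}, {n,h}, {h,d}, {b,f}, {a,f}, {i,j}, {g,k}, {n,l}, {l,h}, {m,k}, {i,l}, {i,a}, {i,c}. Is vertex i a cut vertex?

Yes

Deleting i raises the number of components from 1 to 2, so i is a cut vertex.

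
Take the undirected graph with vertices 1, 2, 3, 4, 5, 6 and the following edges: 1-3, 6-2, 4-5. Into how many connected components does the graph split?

Starting from 4 we can reach 4, 5. That is one component of size 2.
Starting from 1 we can reach 1, 3. That is one component of size 2.
Starting from 2 we can reach 2, 6. That is one component of size 2.
Total: 3 components.

3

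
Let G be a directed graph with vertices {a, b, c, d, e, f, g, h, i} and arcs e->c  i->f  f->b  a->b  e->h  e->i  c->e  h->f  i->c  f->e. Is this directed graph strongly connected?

There is no directed path from i to g, so the graph is not strongly connected.

No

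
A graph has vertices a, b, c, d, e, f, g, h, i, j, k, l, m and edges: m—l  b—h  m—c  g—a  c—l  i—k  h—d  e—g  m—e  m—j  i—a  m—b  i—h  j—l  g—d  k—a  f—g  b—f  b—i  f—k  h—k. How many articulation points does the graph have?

1

Removing m increases the component count from 1 to 2, so m is a cut vertex.
By contrast removing f leaves 1 component; it is not a cut vertex. No other vertex is a cut vertex either.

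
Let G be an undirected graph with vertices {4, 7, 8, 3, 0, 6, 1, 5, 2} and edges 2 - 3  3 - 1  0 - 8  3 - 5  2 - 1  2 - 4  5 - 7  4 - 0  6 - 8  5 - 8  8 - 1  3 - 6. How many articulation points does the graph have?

1

Removing 5 increases the component count from 1 to 2, so 5 is a cut vertex.
By contrast removing 0 leaves 1 component; it is not a cut vertex. No other vertex is a cut vertex either.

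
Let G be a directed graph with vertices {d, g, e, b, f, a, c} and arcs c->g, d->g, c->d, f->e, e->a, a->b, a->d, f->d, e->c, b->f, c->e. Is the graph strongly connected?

There is no directed path from d to f, so the graph is not strongly connected.

No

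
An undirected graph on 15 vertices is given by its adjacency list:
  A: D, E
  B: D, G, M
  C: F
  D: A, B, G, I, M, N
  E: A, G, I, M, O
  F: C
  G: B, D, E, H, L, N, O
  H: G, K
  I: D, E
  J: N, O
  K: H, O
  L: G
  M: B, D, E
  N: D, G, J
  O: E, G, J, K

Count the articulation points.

Removing G increases the component count from 2 to 3, so G is a cut vertex.
By contrast removing D leaves 2 components; it is not a cut vertex. No other vertex is a cut vertex either.

1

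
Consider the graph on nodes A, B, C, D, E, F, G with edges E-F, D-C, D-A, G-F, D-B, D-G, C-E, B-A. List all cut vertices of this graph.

D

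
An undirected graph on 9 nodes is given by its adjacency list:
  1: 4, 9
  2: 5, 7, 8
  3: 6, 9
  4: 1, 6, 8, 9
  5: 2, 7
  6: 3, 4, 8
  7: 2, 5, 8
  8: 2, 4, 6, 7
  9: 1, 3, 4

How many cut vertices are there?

1

Removing 8 increases the component count from 1 to 2, so 8 is a cut vertex.
By contrast removing 5 leaves 1 component; it is not a cut vertex. No other vertex is a cut vertex either.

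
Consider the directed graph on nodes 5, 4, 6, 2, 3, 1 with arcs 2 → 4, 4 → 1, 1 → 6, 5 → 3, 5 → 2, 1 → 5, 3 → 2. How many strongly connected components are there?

2

{1, 2, 3, 4, 5} are all mutually reachable — one SCC of size 5.
{6} is an SCC by itself.
That gives 2 strongly connected components.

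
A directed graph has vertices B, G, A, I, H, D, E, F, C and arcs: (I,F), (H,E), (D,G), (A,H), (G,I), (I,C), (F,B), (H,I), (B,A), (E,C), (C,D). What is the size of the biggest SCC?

9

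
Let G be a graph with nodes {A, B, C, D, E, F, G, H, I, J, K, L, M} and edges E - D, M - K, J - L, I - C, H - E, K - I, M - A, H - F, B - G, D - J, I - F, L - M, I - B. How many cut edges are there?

4

The edges on the cycle H-E-D-J-L-M-K-I-F-H are not bridges since each lies on that cycle.
But removing C - I disconnects C from I; removing B - G disconnects B from G; removing A - M disconnects A from M; removing B - I disconnects B from I — these are bridges.
That makes 4 bridges.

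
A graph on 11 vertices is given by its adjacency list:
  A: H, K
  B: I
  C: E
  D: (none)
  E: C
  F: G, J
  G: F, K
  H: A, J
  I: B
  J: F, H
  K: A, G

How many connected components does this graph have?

D is isolated — a component by itself.
Starting from C we can reach C, E. That is one component of size 2.
Starting from B we can reach B, I. That is one component of size 2.
Starting from A we can reach A, F, G, H, J, K. That is one component of size 6.
Total: 4 components.

4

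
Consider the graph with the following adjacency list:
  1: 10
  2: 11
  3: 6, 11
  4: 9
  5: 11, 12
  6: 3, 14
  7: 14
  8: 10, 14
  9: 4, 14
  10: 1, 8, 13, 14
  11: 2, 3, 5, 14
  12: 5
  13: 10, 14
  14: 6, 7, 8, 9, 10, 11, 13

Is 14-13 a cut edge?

After removing 14-13, the path 14-10-13 still connects them, so the edge is not a bridge.

No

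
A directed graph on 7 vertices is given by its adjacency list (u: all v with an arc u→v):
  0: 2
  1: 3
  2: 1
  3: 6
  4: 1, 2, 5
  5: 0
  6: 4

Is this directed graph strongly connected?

Yes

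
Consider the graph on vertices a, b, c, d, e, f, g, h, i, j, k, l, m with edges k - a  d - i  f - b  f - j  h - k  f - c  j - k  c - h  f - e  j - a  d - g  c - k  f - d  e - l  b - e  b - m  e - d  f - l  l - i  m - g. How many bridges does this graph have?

The edges on the cycle c-h-k-c are not bridges since each lies on that cycle.
Every edge lies on some cycle, so there are no bridges.

0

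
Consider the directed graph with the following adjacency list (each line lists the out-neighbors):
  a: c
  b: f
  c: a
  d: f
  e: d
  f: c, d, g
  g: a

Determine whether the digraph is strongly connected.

There is no directed path from a to f, so the graph is not strongly connected.

No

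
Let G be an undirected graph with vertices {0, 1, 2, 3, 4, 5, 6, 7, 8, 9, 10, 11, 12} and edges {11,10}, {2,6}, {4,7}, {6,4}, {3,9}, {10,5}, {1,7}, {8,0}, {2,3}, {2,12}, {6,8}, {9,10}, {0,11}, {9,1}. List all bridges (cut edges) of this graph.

The edges on the cycle 2-6-8-0-11-10-9-3-2 are not bridges since each lies on that cycle.
But removing 5—10 disconnects 5 from 10; removing 12—2 disconnects 12 from 2 — these are bridges.

10-5, 12-2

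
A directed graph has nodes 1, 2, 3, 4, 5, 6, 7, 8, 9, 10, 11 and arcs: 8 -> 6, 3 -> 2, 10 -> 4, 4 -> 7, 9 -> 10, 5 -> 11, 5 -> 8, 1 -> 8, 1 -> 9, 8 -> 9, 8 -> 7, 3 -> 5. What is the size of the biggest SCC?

1

{11} is an SCC by itself.
{4} is an SCC by itself.
{8} is an SCC by itself.
{6} is an SCC by itself.
{9} is an SCC by itself.
(and 6 more singleton SCCs)
The largest has 1 vertex.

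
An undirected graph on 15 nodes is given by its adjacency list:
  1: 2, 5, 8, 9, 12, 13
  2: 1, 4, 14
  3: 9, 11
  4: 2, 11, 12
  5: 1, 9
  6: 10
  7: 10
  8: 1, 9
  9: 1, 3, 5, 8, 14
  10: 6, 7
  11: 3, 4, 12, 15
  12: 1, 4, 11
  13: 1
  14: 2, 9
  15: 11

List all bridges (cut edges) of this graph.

The edges on the cycle 1-9-3-11-4-12-1 are not bridges since each lies on that cycle.
But removing 11-15 disconnects 11 from 15; removing 6-10 disconnects 6 from 10; removing 1-13 disconnects 1 from 13; removing 10-7 disconnects 10 from 7 — these are bridges.

1-13, 10-6, 10-7, 11-15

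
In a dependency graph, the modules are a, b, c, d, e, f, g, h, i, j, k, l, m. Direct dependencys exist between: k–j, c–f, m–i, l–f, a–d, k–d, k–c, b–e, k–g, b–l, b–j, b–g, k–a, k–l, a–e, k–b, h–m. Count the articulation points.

1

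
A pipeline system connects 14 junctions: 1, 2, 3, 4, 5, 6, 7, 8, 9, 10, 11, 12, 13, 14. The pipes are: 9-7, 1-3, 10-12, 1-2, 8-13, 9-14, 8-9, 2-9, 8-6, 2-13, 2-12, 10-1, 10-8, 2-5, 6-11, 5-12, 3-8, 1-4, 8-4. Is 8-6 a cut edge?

Removing 8-6 leaves no path between 8 and 6: the component count goes from 1 to 2. So it is a bridge.

Yes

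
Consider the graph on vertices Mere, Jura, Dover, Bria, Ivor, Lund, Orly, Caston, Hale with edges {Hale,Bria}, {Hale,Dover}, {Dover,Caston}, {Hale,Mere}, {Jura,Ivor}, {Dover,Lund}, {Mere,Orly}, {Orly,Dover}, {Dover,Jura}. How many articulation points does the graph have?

Removing Hale increases the component count from 1 to 2, so Hale is a cut vertex.
Removing Jura increases the component count from 1 to 2, so Jura is a cut vertex.
Removing Dover increases the component count from 1 to 4, so Dover is a cut vertex.
By contrast removing Caston leaves 1 component; it is not a cut vertex. No other vertex is a cut vertex either.

3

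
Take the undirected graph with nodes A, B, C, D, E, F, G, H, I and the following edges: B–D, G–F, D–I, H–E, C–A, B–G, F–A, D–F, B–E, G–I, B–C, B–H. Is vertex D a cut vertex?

Deleting D leaves 1 component (was 1) (its neighbors B, F, I remain connected to each other), so D is not a cut vertex.

No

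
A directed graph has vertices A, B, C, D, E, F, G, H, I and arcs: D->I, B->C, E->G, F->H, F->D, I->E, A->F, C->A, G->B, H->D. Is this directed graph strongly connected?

Yes

From D we can reach every vertex (A, B, C, D, E, F, G, H, I), and every vertex can reach D (A, B, C, D, E, F, G, H, I). So the whole graph is one strongly connected component.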